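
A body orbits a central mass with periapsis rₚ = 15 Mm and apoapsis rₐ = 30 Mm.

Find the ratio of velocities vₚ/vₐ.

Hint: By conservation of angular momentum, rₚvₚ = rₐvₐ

Convert to SI: rₚ = 15 Mm = 1.5e+07 m; rₐ = 30 Mm = 3e+07 m.
Conservation of angular momentum gives rₚvₚ = rₐvₐ, so vₚ/vₐ = rₐ/rₚ.
vₚ/vₐ = 3e+07 / 1.5e+07 ≈ 2.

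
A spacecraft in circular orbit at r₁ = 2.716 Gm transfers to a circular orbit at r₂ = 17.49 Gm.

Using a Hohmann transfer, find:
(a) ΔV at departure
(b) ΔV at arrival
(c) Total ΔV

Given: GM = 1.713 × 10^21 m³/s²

Convert to SI: r₁ = 2.716 Gm = 2.716e+09 m; r₂ = 17.49 Gm = 1.749e+10 m.
Transfer semi-major axis: a_t = (r₁ + r₂)/2 = (2.716e+09 + 1.749e+10)/2 = 1.0103e+10 m.
Circular speeds: v₁ = √(GM/r₁) = 794171 m/s, v₂ = √(GM/r₂) = 312956 m/s.
Transfer speeds (vis-viva v² = GM(2/r − 1/a_t)): v₁ᵗ = 1.04492e+06 m/s, v₂ᵗ = 162264 m/s.
(a) ΔV₁ = |v₁ᵗ − v₁| ≈ 2.508e+05 m/s = 250.8 km/s.
(b) ΔV₂ = |v₂ − v₂ᵗ| ≈ 1.507e+05 m/s = 150.7 km/s.
(c) ΔV_total = ΔV₁ + ΔV₂ ≈ 4.014e+05 m/s = 401.4 km/s.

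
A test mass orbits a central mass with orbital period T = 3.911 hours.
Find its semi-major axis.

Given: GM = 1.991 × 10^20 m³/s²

Convert to SI: T = 3.911 hours = 14079.6 s.
Invert Kepler's third law: a = (GM · T² / (4π²))^(1/3).
Substituting T = 14079.6 s and GM = 1.991e+20 m³/s²:
a = (1.991e+20 · (14079.6)² / (4π²))^(1/3) m
a ≈ 9.999e+08 m = 999.9 Mm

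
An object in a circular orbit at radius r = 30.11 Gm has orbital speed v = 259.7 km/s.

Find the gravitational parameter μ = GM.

Convert to SI: r = 30.11 Gm = 3.011e+10 m; v = 259.7 km/s = 259700 m/s.
For a circular orbit v² = GM/r, so GM = v² · r.
GM = (259700)² · 3.011e+10 m³/s² ≈ 2.031e+21 m³/s² = 2.031 × 10^21 m³/s².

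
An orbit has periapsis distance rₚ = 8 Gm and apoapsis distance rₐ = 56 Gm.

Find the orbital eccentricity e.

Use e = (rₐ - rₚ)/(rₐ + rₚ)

Convert to SI: rₚ = 8 Gm = 8e+09 m; rₐ = 56 Gm = 5.6e+10 m.
e = (rₐ − rₚ) / (rₐ + rₚ).
e = (5.6e+10 − 8e+09) / (5.6e+10 + 8e+09) = 4.8e+10 / 6.4e+10 ≈ 0.75.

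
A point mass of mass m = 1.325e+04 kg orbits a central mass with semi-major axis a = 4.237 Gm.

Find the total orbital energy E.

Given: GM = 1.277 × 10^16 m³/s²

Convert to SI: a = 4.237 Gm = 4.237e+09 m.
E = −GMm / (2a).
E = −1.277e+16 · 1.325e+04 / (2 · 4.237e+09) J ≈ -1.997e+10 J = -19.97 GJ.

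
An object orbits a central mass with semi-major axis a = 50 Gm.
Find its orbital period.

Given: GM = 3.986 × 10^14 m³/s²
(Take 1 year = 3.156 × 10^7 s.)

Convert to SI: a = 50 Gm = 5e+10 m.
Kepler's third law: T = 2π √(a³ / GM).
Substituting a = 5e+10 m and GM = 3.986e+14 m³/s²:
T = 2π √((5e+10)³ / 3.986e+14) s
T ≈ 3.519e+09 s = 111.5 years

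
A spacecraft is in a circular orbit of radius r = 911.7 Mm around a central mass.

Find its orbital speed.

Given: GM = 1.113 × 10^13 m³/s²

Convert to SI: r = 911.7 Mm = 9.117e+08 m.
For a circular orbit, gravity supplies the centripetal force, so v = √(GM / r).
v = √(1.113e+13 / 9.117e+08) m/s ≈ 110.5 m/s = 110.5 m/s.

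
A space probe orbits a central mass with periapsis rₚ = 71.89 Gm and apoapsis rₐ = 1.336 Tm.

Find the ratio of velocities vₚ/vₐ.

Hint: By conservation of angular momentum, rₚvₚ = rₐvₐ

Convert to SI: rₚ = 71.89 Gm = 7.189e+10 m; rₐ = 1.336 Tm = 1.336e+12 m.
Conservation of angular momentum gives rₚvₚ = rₐvₐ, so vₚ/vₐ = rₐ/rₚ.
vₚ/vₐ = 1.336e+12 / 7.189e+10 ≈ 18.58.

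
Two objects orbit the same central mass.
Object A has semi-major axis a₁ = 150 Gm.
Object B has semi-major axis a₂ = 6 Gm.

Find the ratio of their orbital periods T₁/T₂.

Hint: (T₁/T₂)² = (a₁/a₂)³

Convert to SI: a₁ = 150 Gm = 1.5e+11 m; a₂ = 6 Gm = 6e+09 m.
From Kepler's third law, (T₁/T₂)² = (a₁/a₂)³, so T₁/T₂ = (a₁/a₂)^(3/2).
a₁/a₂ = 1.5e+11 / 6e+09 = 25.
T₁/T₂ = (25)^(3/2) ≈ 125.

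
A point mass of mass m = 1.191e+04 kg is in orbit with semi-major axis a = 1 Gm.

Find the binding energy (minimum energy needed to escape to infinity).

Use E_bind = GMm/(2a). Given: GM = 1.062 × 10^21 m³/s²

Convert to SI: a = 1 Gm = 1e+09 m.
Total orbital energy is E = −GMm/(2a); binding energy is E_bind = −E = GMm/(2a).
E_bind = 1.062e+21 · 1.191e+04 / (2 · 1e+09) J ≈ 6.324e+15 J = 6.324 PJ.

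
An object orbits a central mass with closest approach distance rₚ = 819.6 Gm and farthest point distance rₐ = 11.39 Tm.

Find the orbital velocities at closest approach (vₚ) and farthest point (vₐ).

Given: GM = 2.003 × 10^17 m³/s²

Convert to SI: rₚ = 819.6 Gm = 8.196e+11 m; rₐ = 11.39 Tm = 1.139e+13 m.
Use the vis-viva equation v² = GM(2/r − 1/a) with a = (rₚ + rₐ)/2 = (8.196e+11 + 1.139e+13)/2 = 6.1048e+12 m.
vₚ = √(GM · (2/rₚ − 1/a)) = √(2.003e+17 · (2/8.196e+11 − 1/6.1048e+12)) m/s ≈ 675.3 m/s = 675.3 m/s.
vₐ = √(GM · (2/rₐ − 1/a)) = √(2.003e+17 · (2/1.139e+13 − 1/6.1048e+12)) m/s ≈ 48.59 m/s = 48.59 m/s.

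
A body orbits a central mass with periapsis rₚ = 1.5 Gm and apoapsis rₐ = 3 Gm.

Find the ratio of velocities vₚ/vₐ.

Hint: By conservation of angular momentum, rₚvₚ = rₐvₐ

Convert to SI: rₚ = 1.5 Gm = 1.5e+09 m; rₐ = 3 Gm = 3e+09 m.
Conservation of angular momentum gives rₚvₚ = rₐvₐ, so vₚ/vₐ = rₐ/rₚ.
vₚ/vₐ = 3e+09 / 1.5e+09 ≈ 2.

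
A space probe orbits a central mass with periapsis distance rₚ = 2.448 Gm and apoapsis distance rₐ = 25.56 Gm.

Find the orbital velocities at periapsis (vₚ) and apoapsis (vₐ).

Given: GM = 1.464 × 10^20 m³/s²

Convert to SI: rₚ = 2.448 Gm = 2.448e+09 m; rₐ = 25.56 Gm = 2.556e+10 m.
Use the vis-viva equation v² = GM(2/r − 1/a) with a = (rₚ + rₐ)/2 = (2.448e+09 + 2.556e+10)/2 = 1.4004e+10 m.
vₚ = √(GM · (2/rₚ − 1/a)) = √(1.464e+20 · (2/2.448e+09 − 1/1.4004e+10)) m/s ≈ 3.304e+05 m/s = 330.4 km/s.
vₐ = √(GM · (2/rₐ − 1/a)) = √(1.464e+20 · (2/2.556e+10 − 1/1.4004e+10)) m/s ≈ 3.164e+04 m/s = 31.64 km/s.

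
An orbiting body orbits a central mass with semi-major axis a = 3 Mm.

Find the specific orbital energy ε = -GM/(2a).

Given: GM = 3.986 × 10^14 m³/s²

Convert to SI: a = 3 Mm = 3e+06 m.
ε = −GM / (2a).
ε = −3.986e+14 / (2 · 3e+06) J/kg ≈ -6.643e+07 J/kg = -66.43 MJ/kg.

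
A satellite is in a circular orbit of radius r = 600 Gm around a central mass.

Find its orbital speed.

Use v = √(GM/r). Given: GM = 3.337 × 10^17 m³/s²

Convert to SI: r = 600 Gm = 6e+11 m.
For a circular orbit, gravity supplies the centripetal force, so v = √(GM / r).
v = √(3.337e+17 / 6e+11) m/s ≈ 745.8 m/s = 745.8 m/s.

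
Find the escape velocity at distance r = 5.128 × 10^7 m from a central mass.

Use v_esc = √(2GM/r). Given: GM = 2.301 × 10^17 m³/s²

Escape velocity comes from setting total energy to zero: ½v² − GM/r = 0 ⇒ v_esc = √(2GM / r).
v_esc = √(2 · 2.301e+17 / 5.128e+07) m/s ≈ 9.473e+04 m/s = 94.73 km/s.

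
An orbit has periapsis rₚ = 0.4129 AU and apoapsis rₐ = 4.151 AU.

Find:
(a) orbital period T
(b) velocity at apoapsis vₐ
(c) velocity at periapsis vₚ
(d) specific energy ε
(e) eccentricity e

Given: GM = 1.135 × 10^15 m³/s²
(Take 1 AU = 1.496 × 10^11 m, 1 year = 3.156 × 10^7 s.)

Convert to SI: rₚ = 0.4129 AU = 6.17698e+10 m; rₐ = 4.151 AU = 6.2099e+11 m.
(a) With a = (rₚ + rₐ)/2 = 3.4138e+11 m, T = 2π √(a³/GM) = 2π √((3.4138e+11)³/1.135e+15) s ≈ 3.72e+10 s
(b) With a = (rₚ + rₐ)/2 = 3.4138e+11 m, vₐ = √(GM (2/rₐ − 1/a)) = √(1.135e+15 · (2/6.2099e+11 − 1/3.4138e+11)) m/s ≈ 18.19 m/s
(c) With a = (rₚ + rₐ)/2 = 3.4138e+11 m, vₚ = √(GM (2/rₚ − 1/a)) = √(1.135e+15 · (2/6.17698e+10 − 1/3.4138e+11)) m/s ≈ 182.8 m/s
(d) With a = (rₚ + rₐ)/2 = 3.4138e+11 m, ε = −GM/(2a) = −1.135e+15/(2 · 3.4138e+11) J/kg ≈ -1662 J/kg
(e) e = (rₐ − rₚ)/(rₐ + rₚ) = (6.2099e+11 − 6.17698e+10)/(6.2099e+11 + 6.17698e+10) ≈ 0.8191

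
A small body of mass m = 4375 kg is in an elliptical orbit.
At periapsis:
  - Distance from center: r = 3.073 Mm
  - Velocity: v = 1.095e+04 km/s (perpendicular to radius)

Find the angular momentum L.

Convert to SI: r = 3.073 Mm = 3.073e+06 m; v = 1.095e+04 km/s = 1.095e+07 m/s.
Since v is perpendicular to r, L = m · v · r.
L = 4375 · 1.095e+07 · 3.073e+06 kg·m²/s ≈ 1.472e+17 kg·m²/s.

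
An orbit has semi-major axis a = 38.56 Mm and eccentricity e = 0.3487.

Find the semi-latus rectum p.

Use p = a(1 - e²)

Convert to SI: a = 38.56 Mm = 3.856e+07 m.
p = a (1 − e²).
p = 3.856e+07 · (1 − (0.3487)²) = 3.856e+07 · 0.878408 ≈ 3.387e+07 m = 33.87 Mm.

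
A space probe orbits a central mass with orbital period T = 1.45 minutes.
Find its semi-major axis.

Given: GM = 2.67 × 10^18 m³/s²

Convert to SI: T = 1.45 minutes = 87 s.
Invert Kepler's third law: a = (GM · T² / (4π²))^(1/3).
Substituting T = 87 s and GM = 2.67e+18 m³/s²:
a = (2.67e+18 · (87)² / (4π²))^(1/3) m
a ≈ 8e+06 m = 8 Mm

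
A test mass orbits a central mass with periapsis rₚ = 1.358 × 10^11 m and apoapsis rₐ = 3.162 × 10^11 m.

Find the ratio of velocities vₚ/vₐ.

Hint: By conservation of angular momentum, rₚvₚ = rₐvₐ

Conservation of angular momentum gives rₚvₚ = rₐvₐ, so vₚ/vₐ = rₐ/rₚ.
vₚ/vₐ = 3.162e+11 / 1.358e+11 ≈ 2.328.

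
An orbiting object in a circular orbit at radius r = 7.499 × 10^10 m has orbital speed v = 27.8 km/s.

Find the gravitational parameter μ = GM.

Convert to SI: v = 27.8 km/s = 27800 m/s.
For a circular orbit v² = GM/r, so GM = v² · r.
GM = (27800)² · 7.499e+10 m³/s² ≈ 5.796e+19 m³/s² = 5.796 × 10^19 m³/s².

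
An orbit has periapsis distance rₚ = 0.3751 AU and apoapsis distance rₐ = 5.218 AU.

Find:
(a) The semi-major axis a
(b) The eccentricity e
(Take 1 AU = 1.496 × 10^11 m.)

Convert to SI: rₚ = 0.3751 AU = 5.6115e+10 m; rₐ = 5.218 AU = 7.80613e+11 m.
(a) a = (rₚ + rₐ) / 2 = (5.6115e+10 + 7.80613e+11) / 2 ≈ 4.184e+11 m = 2.797 AU.
(b) e = (rₐ − rₚ) / (rₐ + rₚ) = (7.80613e+11 − 5.6115e+10) / (7.80613e+11 + 5.6115e+10) ≈ 0.8659.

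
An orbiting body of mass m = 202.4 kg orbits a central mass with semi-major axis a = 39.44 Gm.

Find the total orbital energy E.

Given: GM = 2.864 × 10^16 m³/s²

Convert to SI: a = 39.44 Gm = 3.944e+10 m.
E = −GMm / (2a).
E = −2.864e+16 · 202.4 / (2 · 3.944e+10) J ≈ -7.349e+07 J = -73.49 MJ.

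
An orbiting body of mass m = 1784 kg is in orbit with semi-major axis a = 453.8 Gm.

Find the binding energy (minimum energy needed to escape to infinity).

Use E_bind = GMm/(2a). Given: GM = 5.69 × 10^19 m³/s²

Convert to SI: a = 453.8 Gm = 4.538e+11 m.
Total orbital energy is E = −GMm/(2a); binding energy is E_bind = −E = GMm/(2a).
E_bind = 5.69e+19 · 1784 / (2 · 4.538e+11) J ≈ 1.118e+11 J = 111.8 GJ.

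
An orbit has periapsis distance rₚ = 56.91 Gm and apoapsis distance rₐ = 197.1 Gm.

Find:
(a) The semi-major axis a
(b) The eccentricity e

Convert to SI: rₚ = 56.91 Gm = 5.691e+10 m; rₐ = 197.1 Gm = 1.971e+11 m.
(a) a = (rₚ + rₐ) / 2 = (5.691e+10 + 1.971e+11) / 2 ≈ 1.27e+11 m = 127 Gm.
(b) e = (rₐ − rₚ) / (rₐ + rₚ) = (1.971e+11 − 5.691e+10) / (1.971e+11 + 5.691e+10) ≈ 0.5519.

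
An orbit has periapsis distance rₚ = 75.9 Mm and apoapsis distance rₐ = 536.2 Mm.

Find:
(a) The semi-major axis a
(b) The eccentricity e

Convert to SI: rₚ = 75.9 Mm = 7.59e+07 m; rₐ = 536.2 Mm = 5.362e+08 m.
(a) a = (rₚ + rₐ) / 2 = (7.59e+07 + 5.362e+08) / 2 ≈ 3.06e+08 m = 306.1 Mm.
(b) e = (rₐ − rₚ) / (rₐ + rₚ) = (5.362e+08 − 7.59e+07) / (5.362e+08 + 7.59e+07) ≈ 0.752.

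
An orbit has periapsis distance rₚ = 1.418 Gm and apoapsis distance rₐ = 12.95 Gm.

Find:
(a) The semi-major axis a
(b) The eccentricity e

Convert to SI: rₚ = 1.418 Gm = 1.418e+09 m; rₐ = 12.95 Gm = 1.295e+10 m.
(a) a = (rₚ + rₐ) / 2 = (1.418e+09 + 1.295e+10) / 2 ≈ 7.184e+09 m = 7.184 Gm.
(b) e = (rₐ − rₚ) / (rₐ + rₚ) = (1.295e+10 − 1.418e+09) / (1.295e+10 + 1.418e+09) ≈ 0.8026.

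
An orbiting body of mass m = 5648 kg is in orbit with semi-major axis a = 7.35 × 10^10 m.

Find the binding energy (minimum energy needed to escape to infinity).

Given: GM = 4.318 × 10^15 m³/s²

Total orbital energy is E = −GMm/(2a); binding energy is E_bind = −E = GMm/(2a).
E_bind = 4.318e+15 · 5648 / (2 · 7.35e+10) J ≈ 1.659e+08 J = 165.9 MJ.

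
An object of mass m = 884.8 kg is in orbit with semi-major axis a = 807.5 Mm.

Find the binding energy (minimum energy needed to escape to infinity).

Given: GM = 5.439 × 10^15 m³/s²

Convert to SI: a = 807.5 Mm = 8.075e+08 m.
Total orbital energy is E = −GMm/(2a); binding energy is E_bind = −E = GMm/(2a).
E_bind = 5.439e+15 · 884.8 / (2 · 8.075e+08) J ≈ 2.98e+09 J = 2.98 GJ.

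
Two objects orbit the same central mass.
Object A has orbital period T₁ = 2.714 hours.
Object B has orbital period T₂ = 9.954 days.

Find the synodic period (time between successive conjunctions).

Convert to SI: T₁ = 2.714 hours = 9770.4 s; T₂ = 9.954 days = 860026 s.
T_syn = |T₁ · T₂ / (T₁ − T₂)|.
T_syn = |9770.4 · 860026 / (9770.4 − 860026)| s ≈ 9883 s = 2.745 hours.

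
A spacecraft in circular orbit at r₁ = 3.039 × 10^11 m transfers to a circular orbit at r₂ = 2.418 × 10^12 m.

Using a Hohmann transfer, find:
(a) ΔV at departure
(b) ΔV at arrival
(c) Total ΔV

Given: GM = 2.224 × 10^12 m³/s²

Transfer semi-major axis: a_t = (r₁ + r₂)/2 = (3.039e+11 + 2.418e+12)/2 = 1.36095e+12 m.
Circular speeds: v₁ = √(GM/r₁) = 2.70522 m/s, v₂ = √(GM/r₂) = 0.959046 m/s.
Transfer speeds (vis-viva v² = GM(2/r − 1/a_t)): v₁ᵗ = 3.60586 m/s, v₂ᵗ = 0.453193 m/s.
(a) ΔV₁ = |v₁ᵗ − v₁| ≈ 0.9006 m/s = 0.9006 m/s.
(b) ΔV₂ = |v₂ − v₂ᵗ| ≈ 0.5059 m/s = 0.5059 m/s.
(c) ΔV_total = ΔV₁ + ΔV₂ ≈ 1.406 m/s = 1.406 m/s.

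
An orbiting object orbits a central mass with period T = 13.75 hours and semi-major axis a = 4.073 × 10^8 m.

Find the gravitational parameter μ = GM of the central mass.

Convert to SI: T = 13.75 hours = 49500 s.
GM = 4π² · a³ / T².
GM = 4π² · (4.073e+08)³ / (49500)² m³/s² ≈ 1.089e+18 m³/s² = 1.089 × 10^18 m³/s².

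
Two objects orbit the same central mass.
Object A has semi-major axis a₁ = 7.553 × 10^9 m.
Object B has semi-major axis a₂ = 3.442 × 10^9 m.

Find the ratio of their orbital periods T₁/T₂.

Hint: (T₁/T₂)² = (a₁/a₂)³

From Kepler's third law, (T₁/T₂)² = (a₁/a₂)³, so T₁/T₂ = (a₁/a₂)^(3/2).
a₁/a₂ = 7.553e+09 / 3.442e+09 = 2.19436.
T₁/T₂ = (2.19436)^(3/2) ≈ 3.251.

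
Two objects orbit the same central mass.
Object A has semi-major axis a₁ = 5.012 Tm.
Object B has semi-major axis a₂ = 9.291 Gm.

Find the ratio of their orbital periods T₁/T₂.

Convert to SI: a₁ = 5.012 Tm = 5.012e+12 m; a₂ = 9.291 Gm = 9.291e+09 m.
From Kepler's third law, (T₁/T₂)² = (a₁/a₂)³, so T₁/T₂ = (a₁/a₂)^(3/2).
a₁/a₂ = 5.012e+12 / 9.291e+09 = 539.447.
T₁/T₂ = (539.447)^(3/2) ≈ 1.253e+04.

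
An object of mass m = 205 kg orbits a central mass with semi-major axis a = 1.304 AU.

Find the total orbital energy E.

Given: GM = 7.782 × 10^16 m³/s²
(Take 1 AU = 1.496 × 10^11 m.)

Convert to SI: a = 1.304 AU = 1.95078e+11 m.
E = −GMm / (2a).
E = −7.782e+16 · 205 / (2 · 1.95078e+11) J ≈ -4.089e+07 J = -40.89 MJ.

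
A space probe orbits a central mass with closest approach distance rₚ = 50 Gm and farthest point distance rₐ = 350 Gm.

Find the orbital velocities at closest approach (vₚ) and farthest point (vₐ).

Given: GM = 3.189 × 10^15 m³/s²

Convert to SI: rₚ = 50 Gm = 5e+10 m; rₐ = 350 Gm = 3.5e+11 m.
Use the vis-viva equation v² = GM(2/r − 1/a) with a = (rₚ + rₐ)/2 = (5e+10 + 3.5e+11)/2 = 2e+11 m.
vₚ = √(GM · (2/rₚ − 1/a)) = √(3.189e+15 · (2/5e+10 − 1/2e+11)) m/s ≈ 334.1 m/s = 334.1 m/s.
vₐ = √(GM · (2/rₐ − 1/a)) = √(3.189e+15 · (2/3.5e+11 − 1/2e+11)) m/s ≈ 47.73 m/s = 47.73 m/s.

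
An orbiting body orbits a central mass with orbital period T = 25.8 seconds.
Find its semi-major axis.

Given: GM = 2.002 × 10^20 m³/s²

Invert Kepler's third law: a = (GM · T² / (4π²))^(1/3).
Substituting T = 25.8 s and GM = 2.002e+20 m³/s²:
a = (2.002e+20 · (25.8)² / (4π²))^(1/3) m
a ≈ 1.5e+07 m = 15 Mm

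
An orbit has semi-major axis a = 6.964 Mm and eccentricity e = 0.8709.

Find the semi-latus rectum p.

Convert to SI: a = 6.964 Mm = 6.964e+06 m.
p = a (1 − e²).
p = 6.964e+06 · (1 − (0.8709)²) = 6.964e+06 · 0.241533 ≈ 1.682e+06 m = 1.682 Mm.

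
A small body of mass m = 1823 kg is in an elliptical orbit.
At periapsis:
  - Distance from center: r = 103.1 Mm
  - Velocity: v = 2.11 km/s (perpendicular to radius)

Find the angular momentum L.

Convert to SI: r = 103.1 Mm = 1.031e+08 m; v = 2.11 km/s = 2110 m/s.
Since v is perpendicular to r, L = m · v · r.
L = 1823 · 2110 · 1.031e+08 kg·m²/s ≈ 3.966e+14 kg·m²/s.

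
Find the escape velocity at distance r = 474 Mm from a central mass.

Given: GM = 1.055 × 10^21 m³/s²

Convert to SI: r = 474 Mm = 4.74e+08 m.
Escape velocity comes from setting total energy to zero: ½v² − GM/r = 0 ⇒ v_esc = √(2GM / r).
v_esc = √(2 · 1.055e+21 / 4.74e+08) m/s ≈ 2.11e+06 m/s = 2110 km/s.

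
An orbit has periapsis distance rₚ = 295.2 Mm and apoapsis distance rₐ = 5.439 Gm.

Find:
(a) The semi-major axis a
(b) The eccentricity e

Convert to SI: rₚ = 295.2 Mm = 2.952e+08 m; rₐ = 5.439 Gm = 5.439e+09 m.
(a) a = (rₚ + rₐ) / 2 = (2.952e+08 + 5.439e+09) / 2 ≈ 2.867e+09 m = 2.867 Gm.
(b) e = (rₐ − rₚ) / (rₐ + rₚ) = (5.439e+09 − 2.952e+08) / (5.439e+09 + 2.952e+08) ≈ 0.897.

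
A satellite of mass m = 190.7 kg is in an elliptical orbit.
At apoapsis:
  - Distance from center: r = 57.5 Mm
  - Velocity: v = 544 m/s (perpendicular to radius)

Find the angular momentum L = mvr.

Convert to SI: r = 57.5 Mm = 5.75e+07 m.
Since v is perpendicular to r, L = m · v · r.
L = 190.7 · 544 · 5.75e+07 kg·m²/s ≈ 5.965e+12 kg·m²/s.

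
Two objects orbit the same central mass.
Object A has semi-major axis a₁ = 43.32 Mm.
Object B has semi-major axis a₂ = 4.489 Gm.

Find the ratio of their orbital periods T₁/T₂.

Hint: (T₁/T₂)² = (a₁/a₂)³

Convert to SI: a₁ = 43.32 Mm = 4.332e+07 m; a₂ = 4.489 Gm = 4.489e+09 m.
From Kepler's third law, (T₁/T₂)² = (a₁/a₂)³, so T₁/T₂ = (a₁/a₂)^(3/2).
a₁/a₂ = 4.332e+07 / 4.489e+09 = 0.00965026.
T₁/T₂ = (0.00965026)^(3/2) ≈ 0.000948.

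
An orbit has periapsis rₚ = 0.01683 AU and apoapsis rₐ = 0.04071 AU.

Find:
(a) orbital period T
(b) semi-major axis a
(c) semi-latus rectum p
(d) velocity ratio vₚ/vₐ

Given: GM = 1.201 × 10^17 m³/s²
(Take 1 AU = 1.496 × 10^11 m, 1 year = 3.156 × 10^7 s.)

Convert to SI: rₚ = 0.01683 AU = 2.51777e+09 m; rₐ = 0.04071 AU = 6.09022e+09 m.
(a) With a = (rₚ + rₐ)/2 = 4.30399e+09 m, T = 2π √(a³/GM) = 2π √((4.30399e+09)³/1.201e+17) s ≈ 5.119e+06 s
(b) a = (rₚ + rₐ)/2 = (2.51777e+09 + 6.09022e+09)/2 ≈ 4.304e+09 m
(c) From a = (rₚ + rₐ)/2 = 4.30399e+09 m and e = (rₐ − rₚ)/(rₐ + rₚ) = 0.415016, p = a(1 − e²) = 4.30399e+09 · (1 − (0.415016)²) ≈ 3.563e+09 m
(d) Conservation of angular momentum (rₚvₚ = rₐvₐ) gives vₚ/vₐ = rₐ/rₚ = 6.09022e+09/2.51777e+09 ≈ 2.419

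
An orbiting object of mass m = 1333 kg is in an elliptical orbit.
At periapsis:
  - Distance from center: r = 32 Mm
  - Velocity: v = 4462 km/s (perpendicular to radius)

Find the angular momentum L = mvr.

Convert to SI: r = 32 Mm = 3.2e+07 m; v = 4462 km/s = 4.462e+06 m/s.
Since v is perpendicular to r, L = m · v · r.
L = 1333 · 4.462e+06 · 3.2e+07 kg·m²/s ≈ 1.903e+17 kg·m²/s.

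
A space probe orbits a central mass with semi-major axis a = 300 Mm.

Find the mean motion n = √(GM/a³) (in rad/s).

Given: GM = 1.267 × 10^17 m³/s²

Convert to SI: a = 300 Mm = 3e+08 m.
n = √(GM / a³).
n = √(1.267e+17 / (3e+08)³) rad/s ≈ 6.85e-05 rad/s.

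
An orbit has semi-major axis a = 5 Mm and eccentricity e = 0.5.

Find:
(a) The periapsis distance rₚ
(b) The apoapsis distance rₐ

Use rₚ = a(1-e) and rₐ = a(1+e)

Convert to SI: a = 5 Mm = 5e+06 m.
(a) rₚ = a(1 − e) = 5e+06 · (1 − 0.5) = 5e+06 · 0.5 ≈ 2.5e+06 m = 2.5 Mm.
(b) rₐ = a(1 + e) = 5e+06 · (1 + 0.5) = 5e+06 · 1.5 ≈ 7.5e+06 m = 7.5 Mm.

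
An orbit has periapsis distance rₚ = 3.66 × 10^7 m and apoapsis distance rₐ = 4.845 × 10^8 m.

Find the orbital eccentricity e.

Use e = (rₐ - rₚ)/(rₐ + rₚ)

e = (rₐ − rₚ) / (rₐ + rₚ).
e = (4.845e+08 − 3.66e+07) / (4.845e+08 + 3.66e+07) = 4.479e+08 / 5.211e+08 ≈ 0.8595.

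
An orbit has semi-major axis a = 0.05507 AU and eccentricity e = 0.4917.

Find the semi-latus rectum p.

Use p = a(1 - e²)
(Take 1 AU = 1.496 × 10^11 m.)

Convert to SI: a = 0.05507 AU = 8.23847e+09 m.
p = a (1 − e²).
p = 8.23847e+09 · (1 − (0.4917)²) = 8.23847e+09 · 0.758231 ≈ 6.247e+09 m = 0.04176 AU.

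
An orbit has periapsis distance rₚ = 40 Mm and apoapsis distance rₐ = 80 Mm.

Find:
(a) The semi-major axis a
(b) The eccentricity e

Convert to SI: rₚ = 40 Mm = 4e+07 m; rₐ = 80 Mm = 8e+07 m.
(a) a = (rₚ + rₐ) / 2 = (4e+07 + 8e+07) / 2 ≈ 6e+07 m = 60 Mm.
(b) e = (rₐ − rₚ) / (rₐ + rₚ) = (8e+07 − 4e+07) / (8e+07 + 4e+07) ≈ 0.3333.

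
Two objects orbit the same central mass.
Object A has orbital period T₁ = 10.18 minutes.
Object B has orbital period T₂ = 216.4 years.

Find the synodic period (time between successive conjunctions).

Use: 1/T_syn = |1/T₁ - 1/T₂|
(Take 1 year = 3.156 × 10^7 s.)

Convert to SI: T₁ = 10.18 minutes = 610.8 s; T₂ = 216.4 years = 6.82958e+09 s.
T_syn = |T₁ · T₂ / (T₁ − T₂)|.
T_syn = |610.8 · 6.82958e+09 / (610.8 − 6.82958e+09)| s ≈ 610.8 s = 10.18 minutes.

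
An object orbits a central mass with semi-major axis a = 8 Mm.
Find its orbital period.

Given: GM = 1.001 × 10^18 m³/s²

Convert to SI: a = 8 Mm = 8e+06 m.
Kepler's third law: T = 2π √(a³ / GM).
Substituting a = 8e+06 m and GM = 1.001e+18 m³/s²:
T = 2π √((8e+06)³ / 1.001e+18) s
T ≈ 142.1 s = 2.368 minutes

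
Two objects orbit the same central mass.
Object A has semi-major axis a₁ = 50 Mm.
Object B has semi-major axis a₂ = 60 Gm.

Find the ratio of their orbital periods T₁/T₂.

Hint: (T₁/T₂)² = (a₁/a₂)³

Convert to SI: a₁ = 50 Mm = 5e+07 m; a₂ = 60 Gm = 6e+10 m.
From Kepler's third law, (T₁/T₂)² = (a₁/a₂)³, so T₁/T₂ = (a₁/a₂)^(3/2).
a₁/a₂ = 5e+07 / 6e+10 = 0.000833333.
T₁/T₂ = (0.000833333)^(3/2) ≈ 2.406e-05.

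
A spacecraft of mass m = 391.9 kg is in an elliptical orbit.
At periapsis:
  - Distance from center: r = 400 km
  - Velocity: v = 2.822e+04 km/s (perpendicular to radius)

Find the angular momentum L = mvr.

Convert to SI: r = 400 km = 400000 m; v = 2.822e+04 km/s = 2.822e+07 m/s.
Since v is perpendicular to r, L = m · v · r.
L = 391.9 · 2.822e+07 · 400000 kg·m²/s ≈ 4.424e+15 kg·m²/s.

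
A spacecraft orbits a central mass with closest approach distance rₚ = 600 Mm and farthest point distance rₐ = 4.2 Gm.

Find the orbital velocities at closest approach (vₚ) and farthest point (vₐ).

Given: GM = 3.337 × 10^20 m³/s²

Convert to SI: rₚ = 600 Mm = 6e+08 m; rₐ = 4.2 Gm = 4.2e+09 m.
Use the vis-viva equation v² = GM(2/r − 1/a) with a = (rₚ + rₐ)/2 = (6e+08 + 4.2e+09)/2 = 2.4e+09 m.
vₚ = √(GM · (2/rₚ − 1/a)) = √(3.337e+20 · (2/6e+08 − 1/2.4e+09)) m/s ≈ 9.866e+05 m/s = 986.6 km/s.
vₐ = √(GM · (2/rₐ − 1/a)) = √(3.337e+20 · (2/4.2e+09 − 1/2.4e+09)) m/s ≈ 1.409e+05 m/s = 140.9 km/s.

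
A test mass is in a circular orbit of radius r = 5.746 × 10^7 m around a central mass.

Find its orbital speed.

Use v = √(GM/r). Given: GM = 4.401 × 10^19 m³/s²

For a circular orbit, gravity supplies the centripetal force, so v = √(GM / r).
v = √(4.401e+19 / 5.746e+07) m/s ≈ 8.752e+05 m/s = 875.2 km/s.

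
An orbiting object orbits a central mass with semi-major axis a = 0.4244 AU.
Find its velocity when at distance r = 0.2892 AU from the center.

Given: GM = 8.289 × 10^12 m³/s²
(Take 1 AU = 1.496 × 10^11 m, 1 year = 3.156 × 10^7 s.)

Convert to SI: a = 0.4244 AU = 6.34902e+10 m; r = 0.2892 AU = 4.32643e+10 m.
Vis-viva: v = √(GM · (2/r − 1/a)).
2/r − 1/a = 2/4.32643e+10 − 1/6.34902e+10 = 3.0477e-11 m⁻¹.
v = √(8.289e+12 · 3.0477e-11) m/s ≈ 15.89 m/s = 0.003353 AU/year.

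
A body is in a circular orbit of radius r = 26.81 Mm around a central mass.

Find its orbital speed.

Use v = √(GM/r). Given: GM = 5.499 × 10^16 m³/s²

Convert to SI: r = 26.81 Mm = 2.681e+07 m.
For a circular orbit, gravity supplies the centripetal force, so v = √(GM / r).
v = √(5.499e+16 / 2.681e+07) m/s ≈ 4.529e+04 m/s = 45.29 km/s.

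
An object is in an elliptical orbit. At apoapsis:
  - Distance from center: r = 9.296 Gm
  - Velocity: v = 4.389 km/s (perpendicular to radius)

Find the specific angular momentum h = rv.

Convert to SI: r = 9.296 Gm = 9.296e+09 m; v = 4.389 km/s = 4389 m/s.
With v perpendicular to r, h = r · v.
h = 9.296e+09 · 4389 m²/s ≈ 4.08e+13 m²/s.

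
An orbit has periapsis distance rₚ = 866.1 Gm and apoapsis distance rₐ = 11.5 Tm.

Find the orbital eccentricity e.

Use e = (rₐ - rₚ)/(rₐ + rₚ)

Convert to SI: rₚ = 866.1 Gm = 8.661e+11 m; rₐ = 11.5 Tm = 1.15e+13 m.
e = (rₐ − rₚ) / (rₐ + rₚ).
e = (1.15e+13 − 8.661e+11) / (1.15e+13 + 8.661e+11) = 1.06339e+13 / 1.23661e+13 ≈ 0.8599.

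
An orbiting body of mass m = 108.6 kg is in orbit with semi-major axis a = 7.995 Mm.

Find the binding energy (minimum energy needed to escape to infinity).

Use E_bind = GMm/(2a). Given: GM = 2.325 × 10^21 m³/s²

Convert to SI: a = 7.995 Mm = 7.995e+06 m.
Total orbital energy is E = −GMm/(2a); binding energy is E_bind = −E = GMm/(2a).
E_bind = 2.325e+21 · 108.6 / (2 · 7.995e+06) J ≈ 1.579e+16 J = 15.79 PJ.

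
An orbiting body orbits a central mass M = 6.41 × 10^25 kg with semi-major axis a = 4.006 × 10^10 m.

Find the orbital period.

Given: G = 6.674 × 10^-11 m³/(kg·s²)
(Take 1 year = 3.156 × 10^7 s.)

GM = G · M = 6.674e-11 · 6.41e+25 = 4.27803e+15 m³/s².
Kepler's third law: T = 2π √(a³ / GM).
Substituting a = 4.006e+10 m and GM = 4.27803e+15 m³/s²:
T = 2π √((4.006e+10)³ / 4.27803e+15) s
T ≈ 7.702e+08 s = 24.41 years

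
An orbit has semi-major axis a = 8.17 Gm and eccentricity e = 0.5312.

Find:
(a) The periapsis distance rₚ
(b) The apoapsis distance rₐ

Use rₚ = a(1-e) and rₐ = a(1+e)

Convert to SI: a = 8.17 Gm = 8.17e+09 m.
(a) rₚ = a(1 − e) = 8.17e+09 · (1 − 0.5312) = 8.17e+09 · 0.4688 ≈ 3.83e+09 m = 3.83 Gm.
(b) rₐ = a(1 + e) = 8.17e+09 · (1 + 0.5312) = 8.17e+09 · 1.5312 ≈ 1.251e+10 m = 12.51 Gm.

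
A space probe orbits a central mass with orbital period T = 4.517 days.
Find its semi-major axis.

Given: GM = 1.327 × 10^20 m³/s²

Convert to SI: T = 4.517 days = 390269 s.
Invert Kepler's third law: a = (GM · T² / (4π²))^(1/3).
Substituting T = 390269 s and GM = 1.327e+20 m³/s²:
a = (1.327e+20 · (390269)² / (4π²))^(1/3) m
a ≈ 8e+09 m = 8 Gm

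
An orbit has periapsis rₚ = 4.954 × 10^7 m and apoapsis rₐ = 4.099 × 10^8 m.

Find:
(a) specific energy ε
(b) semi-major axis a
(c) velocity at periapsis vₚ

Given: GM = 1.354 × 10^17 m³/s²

(a) With a = (rₚ + rₐ)/2 = 2.2972e+08 m, ε = −GM/(2a) = −1.354e+17/(2 · 2.2972e+08) J/kg ≈ -2.947e+08 J/kg
(b) a = (rₚ + rₐ)/2 = (4.954e+07 + 4.099e+08)/2 ≈ 2.297e+08 m
(c) With a = (rₚ + rₐ)/2 = 2.2972e+08 m, vₚ = √(GM (2/rₚ − 1/a)) = √(1.354e+17 · (2/4.954e+07 − 1/2.2972e+08)) m/s ≈ 6.983e+04 m/s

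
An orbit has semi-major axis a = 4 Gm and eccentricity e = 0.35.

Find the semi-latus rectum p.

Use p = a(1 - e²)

Convert to SI: a = 4 Gm = 4e+09 m.
p = a (1 − e²).
p = 4e+09 · (1 − (0.35)²) = 4e+09 · 0.8775 ≈ 3.51e+09 m = 3.51 Gm.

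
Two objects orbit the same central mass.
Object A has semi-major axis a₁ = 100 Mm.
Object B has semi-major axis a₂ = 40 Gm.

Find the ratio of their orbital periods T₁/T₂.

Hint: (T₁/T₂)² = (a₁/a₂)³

Convert to SI: a₁ = 100 Mm = 1e+08 m; a₂ = 40 Gm = 4e+10 m.
From Kepler's third law, (T₁/T₂)² = (a₁/a₂)³, so T₁/T₂ = (a₁/a₂)^(3/2).
a₁/a₂ = 1e+08 / 4e+10 = 0.0025.
T₁/T₂ = (0.0025)^(3/2) ≈ 0.000125.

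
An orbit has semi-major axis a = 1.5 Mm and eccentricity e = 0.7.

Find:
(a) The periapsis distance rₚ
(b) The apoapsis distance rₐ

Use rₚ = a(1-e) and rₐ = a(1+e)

Convert to SI: a = 1.5 Mm = 1.5e+06 m.
(a) rₚ = a(1 − e) = 1.5e+06 · (1 − 0.7) = 1.5e+06 · 0.3 ≈ 4.5e+05 m = 450 km.
(b) rₐ = a(1 + e) = 1.5e+06 · (1 + 0.7) = 1.5e+06 · 1.7 ≈ 2.55e+06 m = 2.55 Mm.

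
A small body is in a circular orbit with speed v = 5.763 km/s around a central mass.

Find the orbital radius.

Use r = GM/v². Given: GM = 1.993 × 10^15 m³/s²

Convert to SI: v = 5.763 km/s = 5763 m/s.
For a circular orbit, v² = GM / r, so r = GM / v².
r = 1.993e+15 / (5763)² m ≈ 6.001e+07 m = 60.01 Mm.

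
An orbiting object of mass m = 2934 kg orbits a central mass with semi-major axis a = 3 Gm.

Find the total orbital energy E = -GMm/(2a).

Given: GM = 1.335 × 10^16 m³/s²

Convert to SI: a = 3 Gm = 3e+09 m.
E = −GMm / (2a).
E = −1.335e+16 · 2934 / (2 · 3e+09) J ≈ -6.528e+09 J = -6.528 GJ.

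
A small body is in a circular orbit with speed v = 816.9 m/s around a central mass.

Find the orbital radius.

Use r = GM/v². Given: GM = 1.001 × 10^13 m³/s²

For a circular orbit, v² = GM / r, so r = GM / v².
r = 1.001e+13 / (816.9)² m ≈ 1.5e+07 m = 15 Mm.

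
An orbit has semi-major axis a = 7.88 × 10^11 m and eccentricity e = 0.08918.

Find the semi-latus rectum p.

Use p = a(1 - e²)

p = a (1 − e²).
p = 7.88e+11 · (1 − (0.08918)²) = 7.88e+11 · 0.992047 ≈ 7.817e+11 m = 7.817 × 10^11 m.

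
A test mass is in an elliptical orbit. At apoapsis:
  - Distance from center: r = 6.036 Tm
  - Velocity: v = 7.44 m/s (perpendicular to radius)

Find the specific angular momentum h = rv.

Convert to SI: r = 6.036 Tm = 6.036e+12 m.
With v perpendicular to r, h = r · v.
h = 6.036e+12 · 7.44 m²/s ≈ 4.491e+13 m²/s.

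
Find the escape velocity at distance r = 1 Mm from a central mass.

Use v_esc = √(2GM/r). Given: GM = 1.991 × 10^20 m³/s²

Convert to SI: r = 1 Mm = 1e+06 m.
Escape velocity comes from setting total energy to zero: ½v² − GM/r = 0 ⇒ v_esc = √(2GM / r).
v_esc = √(2 · 1.991e+20 / 1e+06) m/s ≈ 1.995e+07 m/s = 1.995e+04 km/s.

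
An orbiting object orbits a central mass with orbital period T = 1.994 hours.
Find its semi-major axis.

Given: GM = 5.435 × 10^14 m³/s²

Convert to SI: T = 1.994 hours = 7178.4 s.
Invert Kepler's third law: a = (GM · T² / (4π²))^(1/3).
Substituting T = 7178.4 s and GM = 5.435e+14 m³/s²:
a = (5.435e+14 · (7178.4)² / (4π²))^(1/3) m
a ≈ 8.919e+06 m = 8.919 × 10^6 m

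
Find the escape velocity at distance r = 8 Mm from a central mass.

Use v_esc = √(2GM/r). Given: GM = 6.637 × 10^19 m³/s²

Convert to SI: r = 8 Mm = 8e+06 m.
Escape velocity comes from setting total energy to zero: ½v² − GM/r = 0 ⇒ v_esc = √(2GM / r).
v_esc = √(2 · 6.637e+19 / 8e+06) m/s ≈ 4.073e+06 m/s = 4073 km/s.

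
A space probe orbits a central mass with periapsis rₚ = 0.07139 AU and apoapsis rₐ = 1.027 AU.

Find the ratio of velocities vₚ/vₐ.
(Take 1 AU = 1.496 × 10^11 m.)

Convert to SI: rₚ = 0.07139 AU = 1.06799e+10 m; rₐ = 1.027 AU = 1.53639e+11 m.
Conservation of angular momentum gives rₚvₚ = rₐvₐ, so vₚ/vₐ = rₐ/rₚ.
vₚ/vₐ = 1.53639e+11 / 1.06799e+10 ≈ 14.39.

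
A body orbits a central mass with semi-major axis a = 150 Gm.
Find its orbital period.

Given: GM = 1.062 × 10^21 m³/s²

Convert to SI: a = 150 Gm = 1.5e+11 m.
Kepler's third law: T = 2π √(a³ / GM).
Substituting a = 1.5e+11 m and GM = 1.062e+21 m³/s²:
T = 2π √((1.5e+11)³ / 1.062e+21) s
T ≈ 1.12e+07 s = 129.6 days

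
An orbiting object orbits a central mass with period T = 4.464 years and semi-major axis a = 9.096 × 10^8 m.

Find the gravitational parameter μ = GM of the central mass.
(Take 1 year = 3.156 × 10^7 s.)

Convert to SI: T = 4.464 years = 1.40884e+08 s.
GM = 4π² · a³ / T².
GM = 4π² · (9.096e+08)³ / (1.40884e+08)² m³/s² ≈ 1.497e+12 m³/s² = 1.497 × 10^12 m³/s².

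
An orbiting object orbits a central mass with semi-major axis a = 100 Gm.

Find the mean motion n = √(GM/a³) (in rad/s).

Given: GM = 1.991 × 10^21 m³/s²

Convert to SI: a = 100 Gm = 1e+11 m.
n = √(GM / a³).
n = √(1.991e+21 / (1e+11)³) rad/s ≈ 1.411e-06 rad/s.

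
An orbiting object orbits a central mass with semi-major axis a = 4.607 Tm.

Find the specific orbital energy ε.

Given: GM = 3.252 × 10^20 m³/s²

Convert to SI: a = 4.607 Tm = 4.607e+12 m.
ε = −GM / (2a).
ε = −3.252e+20 / (2 · 4.607e+12) J/kg ≈ -3.529e+07 J/kg = -35.29 MJ/kg.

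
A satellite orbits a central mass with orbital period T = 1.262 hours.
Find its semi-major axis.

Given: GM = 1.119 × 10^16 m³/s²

Convert to SI: T = 1.262 hours = 4543.2 s.
Invert Kepler's third law: a = (GM · T² / (4π²))^(1/3).
Substituting T = 4543.2 s and GM = 1.119e+16 m³/s²:
a = (1.119e+16 · (4543.2)² / (4π²))^(1/3) m
a ≈ 1.802e+07 m = 1.802 × 10^7 m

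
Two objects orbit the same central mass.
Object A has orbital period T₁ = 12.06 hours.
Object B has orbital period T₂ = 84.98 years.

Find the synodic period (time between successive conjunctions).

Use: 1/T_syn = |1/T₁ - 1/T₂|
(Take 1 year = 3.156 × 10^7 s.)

Convert to SI: T₁ = 12.06 hours = 43416 s; T₂ = 84.98 years = 2.68197e+09 s.
T_syn = |T₁ · T₂ / (T₁ − T₂)|.
T_syn = |43416 · 2.68197e+09 / (43416 − 2.68197e+09)| s ≈ 4.342e+04 s = 12.06 hours.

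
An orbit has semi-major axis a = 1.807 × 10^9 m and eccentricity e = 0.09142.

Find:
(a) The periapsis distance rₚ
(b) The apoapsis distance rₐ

(a) rₚ = a(1 − e) = 1.807e+09 · (1 − 0.09142) = 1.807e+09 · 0.90858 ≈ 1.642e+09 m = 1.642 × 10^9 m.
(b) rₐ = a(1 + e) = 1.807e+09 · (1 + 0.09142) = 1.807e+09 · 1.09142 ≈ 1.972e+09 m = 1.972 × 10^9 m.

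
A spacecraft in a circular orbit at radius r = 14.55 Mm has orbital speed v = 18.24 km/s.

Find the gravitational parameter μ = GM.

Convert to SI: r = 14.55 Mm = 1.455e+07 m; v = 18.24 km/s = 18240 m/s.
For a circular orbit v² = GM/r, so GM = v² · r.
GM = (18240)² · 1.455e+07 m³/s² ≈ 4.841e+15 m³/s² = 4.841 × 10^15 m³/s².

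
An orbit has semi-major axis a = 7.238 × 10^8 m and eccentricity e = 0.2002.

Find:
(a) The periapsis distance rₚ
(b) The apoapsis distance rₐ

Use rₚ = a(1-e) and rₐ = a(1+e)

(a) rₚ = a(1 − e) = 7.238e+08 · (1 − 0.2002) = 7.238e+08 · 0.7998 ≈ 5.789e+08 m = 5.789 × 10^8 m.
(b) rₐ = a(1 + e) = 7.238e+08 · (1 + 0.2002) = 7.238e+08 · 1.2002 ≈ 8.687e+08 m = 8.687 × 10^8 m.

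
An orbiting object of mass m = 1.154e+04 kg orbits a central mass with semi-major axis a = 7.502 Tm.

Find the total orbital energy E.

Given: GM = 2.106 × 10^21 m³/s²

Convert to SI: a = 7.502 Tm = 7.502e+12 m.
E = −GMm / (2a).
E = −2.106e+21 · 1.154e+04 / (2 · 7.502e+12) J ≈ -1.62e+12 J = -1.62 TJ.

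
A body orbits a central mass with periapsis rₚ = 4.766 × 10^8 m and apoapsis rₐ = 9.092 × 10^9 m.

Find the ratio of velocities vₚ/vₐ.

Conservation of angular momentum gives rₚvₚ = rₐvₐ, so vₚ/vₐ = rₐ/rₚ.
vₚ/vₐ = 9.092e+09 / 4.766e+08 ≈ 19.08.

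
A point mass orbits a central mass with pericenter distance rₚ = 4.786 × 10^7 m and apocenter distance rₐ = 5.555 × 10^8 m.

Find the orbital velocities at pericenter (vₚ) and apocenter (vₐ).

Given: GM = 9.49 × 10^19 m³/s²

Use the vis-viva equation v² = GM(2/r − 1/a) with a = (rₚ + rₐ)/2 = (4.786e+07 + 5.555e+08)/2 = 3.0168e+08 m.
vₚ = √(GM · (2/rₚ − 1/a)) = √(9.49e+19 · (2/4.786e+07 − 1/3.0168e+08)) m/s ≈ 1.911e+06 m/s = 1911 km/s.
vₐ = √(GM · (2/rₐ − 1/a)) = √(9.49e+19 · (2/5.555e+08 − 1/3.0168e+08)) m/s ≈ 1.646e+05 m/s = 164.6 km/s.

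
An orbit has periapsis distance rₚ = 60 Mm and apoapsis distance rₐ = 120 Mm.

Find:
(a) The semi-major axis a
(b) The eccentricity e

Convert to SI: rₚ = 60 Mm = 6e+07 m; rₐ = 120 Mm = 1.2e+08 m.
(a) a = (rₚ + rₐ) / 2 = (6e+07 + 1.2e+08) / 2 ≈ 9e+07 m = 90 Mm.
(b) e = (rₐ − rₚ) / (rₐ + rₚ) = (1.2e+08 − 6e+07) / (1.2e+08 + 6e+07) ≈ 0.3333.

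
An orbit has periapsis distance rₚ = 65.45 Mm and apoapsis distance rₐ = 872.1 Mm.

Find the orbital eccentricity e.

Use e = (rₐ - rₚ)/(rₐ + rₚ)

Convert to SI: rₚ = 65.45 Mm = 6.545e+07 m; rₐ = 872.1 Mm = 8.721e+08 m.
e = (rₐ − rₚ) / (rₐ + rₚ).
e = (8.721e+08 − 6.545e+07) / (8.721e+08 + 6.545e+07) = 8.0665e+08 / 9.3755e+08 ≈ 0.8604.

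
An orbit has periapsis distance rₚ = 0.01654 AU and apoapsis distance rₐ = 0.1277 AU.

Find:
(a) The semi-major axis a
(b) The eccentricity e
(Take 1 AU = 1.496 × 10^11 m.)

Convert to SI: rₚ = 0.01654 AU = 2.47438e+09 m; rₐ = 0.1277 AU = 1.91039e+10 m.
(a) a = (rₚ + rₐ) / 2 = (2.47438e+09 + 1.91039e+10) / 2 ≈ 1.079e+10 m = 0.07212 AU.
(b) e = (rₐ − rₚ) / (rₐ + rₚ) = (1.91039e+10 − 2.47438e+09) / (1.91039e+10 + 2.47438e+09) ≈ 0.7707.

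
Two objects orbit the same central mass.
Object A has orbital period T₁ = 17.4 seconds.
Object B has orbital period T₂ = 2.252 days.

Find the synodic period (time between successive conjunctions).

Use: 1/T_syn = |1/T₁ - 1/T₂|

Convert to SI: T₂ = 2.252 days = 194573 s.
T_syn = |T₁ · T₂ / (T₁ − T₂)|.
T_syn = |17.4 · 194573 / (17.4 − 194573)| s ≈ 17.4 s = 17.4 seconds.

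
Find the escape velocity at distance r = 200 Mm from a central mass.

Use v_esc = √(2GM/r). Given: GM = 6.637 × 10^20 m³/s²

Convert to SI: r = 200 Mm = 2e+08 m.
Escape velocity comes from setting total energy to zero: ½v² − GM/r = 0 ⇒ v_esc = √(2GM / r).
v_esc = √(2 · 6.637e+20 / 2e+08) m/s ≈ 2.576e+06 m/s = 2576 km/s.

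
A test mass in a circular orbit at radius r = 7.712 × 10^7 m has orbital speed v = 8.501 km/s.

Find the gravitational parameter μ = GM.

Convert to SI: v = 8.501 km/s = 8501 m/s.
For a circular orbit v² = GM/r, so GM = v² · r.
GM = (8501)² · 7.712e+07 m³/s² ≈ 5.573e+15 m³/s² = 5.573 × 10^15 m³/s².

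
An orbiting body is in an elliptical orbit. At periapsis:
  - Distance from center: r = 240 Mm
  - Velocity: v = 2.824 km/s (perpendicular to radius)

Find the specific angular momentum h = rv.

Convert to SI: r = 240 Mm = 2.4e+08 m; v = 2.824 km/s = 2824 m/s.
With v perpendicular to r, h = r · v.
h = 2.4e+08 · 2824 m²/s ≈ 6.778e+11 m²/s.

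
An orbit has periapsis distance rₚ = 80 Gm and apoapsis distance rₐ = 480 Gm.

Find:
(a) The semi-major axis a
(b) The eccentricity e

Convert to SI: rₚ = 80 Gm = 8e+10 m; rₐ = 480 Gm = 4.8e+11 m.
(a) a = (rₚ + rₐ) / 2 = (8e+10 + 4.8e+11) / 2 ≈ 2.8e+11 m = 280 Gm.
(b) e = (rₐ − rₚ) / (rₐ + rₚ) = (4.8e+11 − 8e+10) / (4.8e+11 + 8e+10) ≈ 0.7143.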